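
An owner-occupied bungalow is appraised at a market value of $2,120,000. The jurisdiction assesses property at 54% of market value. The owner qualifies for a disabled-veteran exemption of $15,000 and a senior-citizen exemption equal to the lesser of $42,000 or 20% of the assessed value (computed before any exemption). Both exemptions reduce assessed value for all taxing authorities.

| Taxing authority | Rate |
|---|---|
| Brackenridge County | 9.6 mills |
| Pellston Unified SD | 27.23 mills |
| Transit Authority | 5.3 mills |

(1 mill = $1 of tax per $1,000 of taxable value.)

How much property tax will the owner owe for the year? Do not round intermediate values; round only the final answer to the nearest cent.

$45,829.01

Assessed value = $2,120,000 × 0.54 = $1,144,800
Senior-citizen exemption = min($42,000, 20% × $1,144,800) = min($42,000, $228,960) = $42,000 (dollar cap binds)
Taxable value = $1,144,800 − $15,000 − $42,000 = $1,087,800
Brackenridge County: $1,087,800 × 0.0096 = $10,442.88
Pellston Unified SD: $1,087,800 × 0.02723 = $29,620.794
Transit Authority: $1,087,800 × 0.0053 = $5,765.34
Total = $45,829.014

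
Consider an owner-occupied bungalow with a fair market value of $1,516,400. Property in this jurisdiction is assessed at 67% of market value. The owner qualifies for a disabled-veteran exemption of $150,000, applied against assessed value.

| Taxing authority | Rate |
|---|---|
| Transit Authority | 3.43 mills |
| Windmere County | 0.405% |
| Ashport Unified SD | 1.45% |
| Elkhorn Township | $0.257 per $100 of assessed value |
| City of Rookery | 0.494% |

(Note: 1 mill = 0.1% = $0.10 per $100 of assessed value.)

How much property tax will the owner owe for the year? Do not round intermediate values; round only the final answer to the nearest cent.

Assessed value = $1,516,400 × 0.67 = $1,015,988
Taxable value = $1,015,988 − $150,000 = $865,988
Transit Authority: $865,988 × 0.00343 = $2,970.33884
Windmere County: $865,988 × 0.00405 = $3,507.2514
Ashport Unified SD: $865,988 × 0.0145 = $12,556.826
Elkhorn Township: $865,988 × 0.00257 = $2,225.58916
City of Rookery: $865,988 × 0.00494 = $4,277.98072
Total = $25,537.98612

$25,537.99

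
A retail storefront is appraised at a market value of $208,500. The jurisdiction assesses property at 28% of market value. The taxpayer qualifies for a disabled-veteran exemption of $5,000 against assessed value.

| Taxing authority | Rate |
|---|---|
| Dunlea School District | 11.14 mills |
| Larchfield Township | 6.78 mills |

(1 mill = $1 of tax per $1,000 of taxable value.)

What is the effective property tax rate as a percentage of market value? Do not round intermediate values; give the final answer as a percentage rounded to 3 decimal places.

Assessed value = $208,500 × 0.28 = $58,380
Taxable value = $58,380 − $5,000 = $53,380
Dunlea School District: $53,380 × 0.01114 = $594.6532
Larchfield Township: $53,380 × 0.00678 = $361.9164
Total tax = $956.5696
Effective rate = $956.5696 ÷ $208,500 = 0.459% of market value

0.459%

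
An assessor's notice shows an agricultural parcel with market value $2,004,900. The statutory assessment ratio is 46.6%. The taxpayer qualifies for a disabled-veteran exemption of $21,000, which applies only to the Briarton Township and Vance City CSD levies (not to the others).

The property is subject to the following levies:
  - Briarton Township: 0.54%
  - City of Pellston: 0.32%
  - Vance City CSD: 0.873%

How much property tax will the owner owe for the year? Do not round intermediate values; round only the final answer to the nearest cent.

$15,894.40

Assessed value = $2,004,900 × 0.466 = $934,283.4
Briarton Township: ($934,283.4 − $21,000) × 0.0054 = $913,283.4 × 0.0054 = $4,931.73036
City of Pellston: $934,283.4 × 0.0032 = $2,989.70688
Vance City CSD: ($934,283.4 − $21,000) × 0.00873 = $913,283.4 × 0.00873 = $7,972.964082
Total = $15,894.401322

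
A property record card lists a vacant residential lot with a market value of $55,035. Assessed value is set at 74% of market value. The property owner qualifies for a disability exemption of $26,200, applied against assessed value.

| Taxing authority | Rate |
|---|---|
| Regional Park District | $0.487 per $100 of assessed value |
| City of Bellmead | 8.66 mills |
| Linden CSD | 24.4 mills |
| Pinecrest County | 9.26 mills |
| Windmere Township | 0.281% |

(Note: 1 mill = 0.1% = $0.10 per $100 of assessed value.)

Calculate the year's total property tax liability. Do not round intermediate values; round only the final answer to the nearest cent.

Assessed value = $55,035 × 0.74 = $40,725.9
Taxable value = $40,725.9 − $26,200 = $14,525.9
Regional Park District: $14,525.9 × 0.00487 = $70.741133
City of Bellmead: $14,525.9 × 0.00866 = $125.794294
Linden CSD: $14,525.9 × 0.0244 = $354.43196
Pinecrest County: $14,525.9 × 0.00926 = $134.509834
Windmere Township: $14,525.9 × 0.00281 = $40.817779
Total = $726.295

$726.30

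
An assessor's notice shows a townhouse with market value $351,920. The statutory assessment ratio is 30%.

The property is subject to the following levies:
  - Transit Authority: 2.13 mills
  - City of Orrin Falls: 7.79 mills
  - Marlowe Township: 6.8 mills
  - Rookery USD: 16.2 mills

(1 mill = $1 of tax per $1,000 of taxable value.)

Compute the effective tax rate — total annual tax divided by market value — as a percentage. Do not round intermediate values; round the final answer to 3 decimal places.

Assessed value = $351,920 × 0.3 = $105,576
Transit Authority: $105,576 × 0.00213 = $224.87688
City of Orrin Falls: $105,576 × 0.00779 = $822.43704
Marlowe Township: $105,576 × 0.0068 = $717.9168
Rookery USD: $105,576 × 0.0162 = $1,710.3312
Total tax = $3,475.56192
Effective rate = $3,475.56192 ÷ $351,920 = 0.988% of market value

0.988%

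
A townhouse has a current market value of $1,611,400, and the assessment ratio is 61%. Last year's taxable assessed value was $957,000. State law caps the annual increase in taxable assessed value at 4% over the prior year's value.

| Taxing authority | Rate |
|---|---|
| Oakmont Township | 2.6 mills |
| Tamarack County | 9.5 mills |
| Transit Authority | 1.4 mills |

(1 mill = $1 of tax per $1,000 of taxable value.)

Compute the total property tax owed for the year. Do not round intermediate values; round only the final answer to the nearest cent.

Uncapped assessed value = $1,611,400 × 0.61 = $982,954
Cap limit = $957,000 × 1.04 = $995,280
Taxable assessed value = min($982,954, $995,280) = $982,954 (cap does not bind)
Oakmont Township: $982,954 × 0.0026 = $2,555.6804
Tamarack County: $982,954 × 0.0095 = $9,338.063
Transit Authority: $982,954 × 0.0014 = $1,376.1356
Total = $13,269.879

$13,269.88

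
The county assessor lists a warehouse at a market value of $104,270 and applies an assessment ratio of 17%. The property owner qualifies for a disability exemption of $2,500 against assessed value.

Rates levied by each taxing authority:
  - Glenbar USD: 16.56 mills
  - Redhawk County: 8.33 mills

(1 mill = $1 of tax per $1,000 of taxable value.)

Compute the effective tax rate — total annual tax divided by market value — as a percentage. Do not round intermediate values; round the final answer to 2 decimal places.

0.36%

Assessed value = $104,270 × 0.17 = $17,725.9
Taxable value = $17,725.9 − $2,500 = $15,225.9
Glenbar USD: $15,225.9 × 0.01656 = $252.140904
Redhawk County: $15,225.9 × 0.00833 = $126.831747
Total tax = $378.972651
Effective rate = $378.972651 ÷ $104,270 = 0.36% of market value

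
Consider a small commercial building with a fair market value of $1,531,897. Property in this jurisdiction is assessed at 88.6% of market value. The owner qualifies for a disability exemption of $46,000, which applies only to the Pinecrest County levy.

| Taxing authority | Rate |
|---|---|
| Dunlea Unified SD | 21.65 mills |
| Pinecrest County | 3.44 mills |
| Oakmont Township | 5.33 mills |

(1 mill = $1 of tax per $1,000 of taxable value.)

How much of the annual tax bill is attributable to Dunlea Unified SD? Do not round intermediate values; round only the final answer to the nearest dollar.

Assessed value = $1,531,897 × 0.886 = $1,357,260.742
Dunlea Unified SD taxable value = $1,357,260.742 (exemption does not apply)
Dunlea Unified SD levy = $1,357,260.742 × 0.02165 = $29,384.6950643

$29,385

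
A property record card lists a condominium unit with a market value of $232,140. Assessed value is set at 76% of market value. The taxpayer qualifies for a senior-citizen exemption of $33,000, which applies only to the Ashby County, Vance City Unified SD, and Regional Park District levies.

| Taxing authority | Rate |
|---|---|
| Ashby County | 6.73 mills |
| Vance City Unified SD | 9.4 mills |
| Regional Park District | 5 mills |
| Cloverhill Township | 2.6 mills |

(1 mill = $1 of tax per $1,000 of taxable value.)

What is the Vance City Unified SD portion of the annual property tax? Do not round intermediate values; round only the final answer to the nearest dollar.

$1,348

Assessed value = $232,140 × 0.76 = $176,426.4
Vance City Unified SD taxable value = $176,426.4 − $33,000 = $143,426.4
Vance City Unified SD levy = $143,426.4 × 0.0094 = $1,348.20816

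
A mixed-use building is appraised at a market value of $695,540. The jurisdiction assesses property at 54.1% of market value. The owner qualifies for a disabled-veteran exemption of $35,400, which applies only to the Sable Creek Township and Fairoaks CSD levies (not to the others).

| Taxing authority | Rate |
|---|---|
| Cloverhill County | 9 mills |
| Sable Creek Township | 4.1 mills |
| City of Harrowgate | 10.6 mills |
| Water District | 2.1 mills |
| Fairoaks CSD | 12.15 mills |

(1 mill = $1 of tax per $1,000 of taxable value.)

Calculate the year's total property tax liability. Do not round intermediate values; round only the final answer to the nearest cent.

Assessed value = $695,540 × 0.541 = $376,287.14
Cloverhill County: $376,287.14 × 0.009 = $3,386.58426
Sable Creek Township: ($376,287.14 − $35,400) × 0.0041 = $340,887.14 × 0.0041 = $1,397.637274
City of Harrowgate: $376,287.14 × 0.0106 = $3,988.643684
Water District: $376,287.14 × 0.0021 = $790.202994
Fairoaks CSD: ($376,287.14 − $35,400) × 0.01215 = $340,887.14 × 0.01215 = $4,141.778751
Total = $13,704.846963

$13,704.85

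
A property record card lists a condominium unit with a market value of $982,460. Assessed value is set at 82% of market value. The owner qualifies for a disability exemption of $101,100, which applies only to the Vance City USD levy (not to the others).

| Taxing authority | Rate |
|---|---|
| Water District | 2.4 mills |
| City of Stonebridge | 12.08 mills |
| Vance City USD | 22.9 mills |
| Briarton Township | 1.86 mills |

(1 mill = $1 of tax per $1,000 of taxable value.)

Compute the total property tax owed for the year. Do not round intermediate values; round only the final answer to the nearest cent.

$29,297.23

Assessed value = $982,460 × 0.82 = $805,617.2
Water District: $805,617.2 × 0.0024 = $1,933.48128
City of Stonebridge: $805,617.2 × 0.01208 = $9,731.855776
Vance City USD: ($805,617.2 − $101,100) × 0.0229 = $704,517.2 × 0.0229 = $16,133.44388
Briarton Township: $805,617.2 × 0.00186 = $1,498.447992
Total = $29,297.228928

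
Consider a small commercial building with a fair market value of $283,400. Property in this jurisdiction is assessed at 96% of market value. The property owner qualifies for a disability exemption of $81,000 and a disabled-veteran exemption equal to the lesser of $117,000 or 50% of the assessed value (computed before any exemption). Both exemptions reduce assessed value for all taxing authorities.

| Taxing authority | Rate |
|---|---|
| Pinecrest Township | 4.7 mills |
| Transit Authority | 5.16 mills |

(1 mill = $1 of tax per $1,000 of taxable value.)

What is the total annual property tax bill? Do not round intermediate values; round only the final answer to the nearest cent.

Assessed value = $283,400 × 0.96 = $272,064
Disabled-veteran exemption = min($117,000, 50% × $272,064) = min($117,000, $136,032) = $117,000 (dollar cap binds)
Taxable value = $272,064 − $81,000 − $117,000 = $74,064
Pinecrest Township: $74,064 × 0.0047 = $348.1008
Transit Authority: $74,064 × 0.00516 = $382.17024
Total = $730.27104

$730.27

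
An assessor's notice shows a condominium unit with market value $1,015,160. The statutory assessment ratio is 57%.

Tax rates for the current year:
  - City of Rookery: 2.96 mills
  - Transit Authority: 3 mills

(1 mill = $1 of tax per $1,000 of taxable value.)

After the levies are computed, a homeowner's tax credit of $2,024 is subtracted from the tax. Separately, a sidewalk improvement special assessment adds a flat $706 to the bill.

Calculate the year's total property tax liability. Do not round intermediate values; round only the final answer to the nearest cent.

Assessed value = $1,015,160 × 0.57 = $578,641.2
City of Rookery: $578,641.2 × 0.00296 = $1,712.777952
Transit Authority: $578,641.2 × 0.003 = $1,735.9236
Levies subtotal = $3,448.701552
After credit = $3,448.701552 − $2,024 = $1,424.701552
Total = $1,424.701552 + $706 = $2,130.701552

$2,130.70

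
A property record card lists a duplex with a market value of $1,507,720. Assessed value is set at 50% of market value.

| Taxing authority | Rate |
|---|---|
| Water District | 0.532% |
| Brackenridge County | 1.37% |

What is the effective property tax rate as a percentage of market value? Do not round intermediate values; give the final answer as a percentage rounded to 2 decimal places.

Assessed value = $1,507,720 × 0.5 = $753,860
Water District: $753,860 × 0.00532 = $4,010.5352
Brackenridge County: $753,860 × 0.0137 = $10,327.882
Total tax = $14,338.4172
Effective rate = $14,338.4172 ÷ $1,507,720 = 0.95% of market value

0.95%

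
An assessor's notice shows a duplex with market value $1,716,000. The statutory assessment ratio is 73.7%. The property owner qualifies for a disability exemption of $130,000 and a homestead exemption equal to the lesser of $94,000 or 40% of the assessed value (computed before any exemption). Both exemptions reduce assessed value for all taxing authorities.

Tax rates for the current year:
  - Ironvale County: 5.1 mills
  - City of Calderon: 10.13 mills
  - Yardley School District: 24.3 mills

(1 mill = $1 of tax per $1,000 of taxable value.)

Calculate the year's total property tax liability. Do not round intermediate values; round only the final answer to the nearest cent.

$41,138.55

Assessed value = $1,716,000 × 0.737 = $1,264,692
Homestead exemption = min($94,000, 40% × $1,264,692) = min($94,000, $505,876.8) = $94,000 (dollar cap binds)
Taxable value = $1,264,692 − $130,000 − $94,000 = $1,040,692
Ironvale County: $1,040,692 × 0.0051 = $5,307.5292
City of Calderon: $1,040,692 × 0.01013 = $10,542.20996
Yardley School District: $1,040,692 × 0.0243 = $25,288.8156
Total = $41,138.55476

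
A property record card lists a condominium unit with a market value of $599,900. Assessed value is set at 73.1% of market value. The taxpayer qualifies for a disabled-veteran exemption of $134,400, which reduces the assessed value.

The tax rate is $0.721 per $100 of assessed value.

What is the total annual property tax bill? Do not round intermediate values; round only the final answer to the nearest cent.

$2,192.75

Assessed value = $599,900 × 0.731 = $438,526.9
Taxable value = $438,526.9 − $134,400 = $304,126.9
Tax = $304,126.9 × 0.00721 = $2,192.754949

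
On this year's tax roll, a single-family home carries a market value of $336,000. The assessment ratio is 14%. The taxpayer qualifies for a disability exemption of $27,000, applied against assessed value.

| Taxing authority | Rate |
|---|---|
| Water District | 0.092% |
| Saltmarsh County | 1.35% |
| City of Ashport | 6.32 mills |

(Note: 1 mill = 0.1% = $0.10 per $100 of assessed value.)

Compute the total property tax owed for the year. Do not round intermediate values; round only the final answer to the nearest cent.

Assessed value = $336,000 × 0.14 = $47,040
Taxable value = $47,040 − $27,000 = $20,040
Water District: $20,040 × 0.00092 = $18.4368
Saltmarsh County: $20,040 × 0.0135 = $270.54
City of Ashport: $20,040 × 0.00632 = $126.6528
Total = $415.6296

$415.63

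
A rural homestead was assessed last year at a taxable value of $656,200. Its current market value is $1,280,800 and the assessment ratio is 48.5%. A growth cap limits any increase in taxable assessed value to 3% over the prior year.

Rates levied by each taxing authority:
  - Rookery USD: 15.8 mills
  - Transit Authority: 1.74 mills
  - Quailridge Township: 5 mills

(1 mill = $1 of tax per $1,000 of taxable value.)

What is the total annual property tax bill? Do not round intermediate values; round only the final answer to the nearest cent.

$14,001.58

Uncapped assessed value = $1,280,800 × 0.485 = $621,188
Cap limit = $656,200 × 1.03 = $675,886
Taxable assessed value = min($621,188, $675,886) = $621,188 (cap does not bind)
Rookery USD: $621,188 × 0.0158 = $9,814.7704
Transit Authority: $621,188 × 0.00174 = $1,080.86712
Quailridge Township: $621,188 × 0.005 = $3,105.94
Total = $14,001.57752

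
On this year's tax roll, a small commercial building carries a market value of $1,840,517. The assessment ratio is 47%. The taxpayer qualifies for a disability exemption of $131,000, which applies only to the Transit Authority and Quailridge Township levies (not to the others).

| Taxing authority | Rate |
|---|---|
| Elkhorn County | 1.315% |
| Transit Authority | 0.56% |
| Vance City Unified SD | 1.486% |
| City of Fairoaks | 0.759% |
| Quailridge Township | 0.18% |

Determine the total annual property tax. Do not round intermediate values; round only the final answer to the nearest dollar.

$36,227

Assessed value = $1,840,517 × 0.47 = $865,042.99
Elkhorn County: $865,042.99 × 0.01315 = $11,375.3153185
Transit Authority: ($865,042.99 − $131,000) × 0.0056 = $734,042.99 × 0.0056 = $4,110.640744
Vance City Unified SD: $865,042.99 × 0.01486 = $12,854.5388314
City of Fairoaks: $865,042.99 × 0.00759 = $6,565.6762941
Quailridge Township: ($865,042.99 − $131,000) × 0.0018 = $734,042.99 × 0.0018 = $1,321.277382
Total = $36,227.44857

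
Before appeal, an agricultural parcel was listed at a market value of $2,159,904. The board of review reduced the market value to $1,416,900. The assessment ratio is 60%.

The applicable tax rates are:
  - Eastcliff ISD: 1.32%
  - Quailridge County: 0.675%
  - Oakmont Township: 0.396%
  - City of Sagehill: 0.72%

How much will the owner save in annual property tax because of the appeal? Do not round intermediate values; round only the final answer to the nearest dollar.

Old assessed value = $2,159,904 × 0.6 = $1,295,942.4
New assessed value = $1,416,900 × 0.6 = $850,140
Combined rate = 0.0132 + 0.00675 + 0.00396 + 0.0072 = 0.03111
Old tax = $1,295,942.4 × 0.03111 = $40,316.768064
New tax = $850,140 × 0.03111 = $26,447.8554
Reduction = $40,316.768064 − $26,447.8554 = $13,868.912664

$13,869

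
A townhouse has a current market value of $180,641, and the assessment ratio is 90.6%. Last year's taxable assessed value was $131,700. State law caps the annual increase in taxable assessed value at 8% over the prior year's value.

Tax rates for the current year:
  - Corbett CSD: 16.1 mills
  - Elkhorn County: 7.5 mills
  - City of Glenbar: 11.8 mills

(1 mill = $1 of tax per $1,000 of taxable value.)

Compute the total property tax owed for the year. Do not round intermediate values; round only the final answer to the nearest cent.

Uncapped assessed value = $180,641 × 0.906 = $163,660.746
Cap limit = $131,700 × 1.08 = $142,236
Taxable assessed value = min($163,660.746, $142,236) = $142,236 (cap binds)
Corbett CSD: $142,236 × 0.0161 = $2,289.9996
Elkhorn County: $142,236 × 0.0075 = $1,066.77
City of Glenbar: $142,236 × 0.0118 = $1,678.3848
Total = $5,035.1544

$5,035.15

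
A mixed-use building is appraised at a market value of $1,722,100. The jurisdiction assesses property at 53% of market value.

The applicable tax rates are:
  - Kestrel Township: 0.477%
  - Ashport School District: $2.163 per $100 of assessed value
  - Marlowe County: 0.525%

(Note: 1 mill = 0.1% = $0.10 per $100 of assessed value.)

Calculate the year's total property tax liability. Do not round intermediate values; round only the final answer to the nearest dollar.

Assessed value = $1,722,100 × 0.53 = $912,713
Kestrel Township: $912,713 × 0.00477 = $4,353.64101
Ashport School District: $912,713 × 0.02163 = $19,741.98219
Marlowe County: $912,713 × 0.00525 = $4,791.74325
Total = $28,887.36645

$28,887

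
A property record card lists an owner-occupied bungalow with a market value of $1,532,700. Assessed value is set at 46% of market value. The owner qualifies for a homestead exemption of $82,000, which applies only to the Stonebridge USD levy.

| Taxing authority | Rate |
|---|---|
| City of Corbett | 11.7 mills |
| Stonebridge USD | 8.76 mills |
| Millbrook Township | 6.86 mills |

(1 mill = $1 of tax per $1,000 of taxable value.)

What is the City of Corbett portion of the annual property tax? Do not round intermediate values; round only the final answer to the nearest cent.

$8,248.99

Assessed value = $1,532,700 × 0.46 = $705,042
City of Corbett taxable value = $705,042 (exemption does not apply)
City of Corbett levy = $705,042 × 0.0117 = $8,248.9914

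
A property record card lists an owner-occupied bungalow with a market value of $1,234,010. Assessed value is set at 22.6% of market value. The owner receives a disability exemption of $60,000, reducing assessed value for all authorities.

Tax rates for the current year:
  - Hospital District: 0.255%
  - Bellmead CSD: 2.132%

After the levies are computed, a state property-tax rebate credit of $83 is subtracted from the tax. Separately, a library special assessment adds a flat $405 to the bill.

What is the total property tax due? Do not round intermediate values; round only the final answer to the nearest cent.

$5,546.82

Assessed value = $1,234,010 × 0.226 = $278,886.26
Taxable value = $278,886.26 − $60,000 = $218,886.26
Hospital District: $218,886.26 × 0.00255 = $558.159963
Bellmead CSD: $218,886.26 × 0.02132 = $4,666.6550632
Levies subtotal = $5,224.8150262
After credit = $5,224.8150262 − $83 = $5,141.8150262
Total = $5,141.8150262 + $405 = $5,546.8150262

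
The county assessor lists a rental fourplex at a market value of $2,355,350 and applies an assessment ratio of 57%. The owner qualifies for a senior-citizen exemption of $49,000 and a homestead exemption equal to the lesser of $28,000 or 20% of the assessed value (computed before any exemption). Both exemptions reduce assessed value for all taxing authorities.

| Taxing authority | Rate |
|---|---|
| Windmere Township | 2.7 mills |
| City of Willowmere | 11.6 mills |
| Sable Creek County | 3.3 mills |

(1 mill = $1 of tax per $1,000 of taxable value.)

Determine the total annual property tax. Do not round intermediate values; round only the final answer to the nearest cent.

Assessed value = $2,355,350 × 0.57 = $1,342,549.5
Homestead exemption = min($28,000, 20% × $1,342,549.5) = min($28,000, $268,509.9) = $28,000 (dollar cap binds)
Taxable value = $1,342,549.5 − $49,000 − $28,000 = $1,265,549.5
Windmere Township: $1,265,549.5 × 0.0027 = $3,416.98365
City of Willowmere: $1,265,549.5 × 0.0116 = $14,680.3742
Sable Creek County: $1,265,549.5 × 0.0033 = $4,176.31335
Total = $22,273.6712

$22,273.67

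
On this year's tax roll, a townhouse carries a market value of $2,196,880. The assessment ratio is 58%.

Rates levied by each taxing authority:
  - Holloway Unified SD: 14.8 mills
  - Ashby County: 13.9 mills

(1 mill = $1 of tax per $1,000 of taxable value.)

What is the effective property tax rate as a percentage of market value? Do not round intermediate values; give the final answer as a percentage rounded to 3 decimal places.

Assessed value = $2,196,880 × 0.58 = $1,274,190.4
Holloway Unified SD: $1,274,190.4 × 0.0148 = $18,858.01792
Ashby County: $1,274,190.4 × 0.0139 = $17,711.24656
Total tax = $36,569.26448
Effective rate = $36,569.26448 ÷ $2,196,880 = 1.665% of market value

1.665%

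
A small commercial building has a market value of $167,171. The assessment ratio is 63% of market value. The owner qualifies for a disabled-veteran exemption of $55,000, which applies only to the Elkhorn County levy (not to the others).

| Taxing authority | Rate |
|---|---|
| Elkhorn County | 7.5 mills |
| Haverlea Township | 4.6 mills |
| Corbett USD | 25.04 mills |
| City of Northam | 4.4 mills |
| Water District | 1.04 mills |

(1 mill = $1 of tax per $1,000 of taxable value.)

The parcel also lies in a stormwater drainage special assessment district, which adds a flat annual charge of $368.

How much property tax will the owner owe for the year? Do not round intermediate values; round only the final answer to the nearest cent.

Assessed value = $167,171 × 0.63 = $105,317.73
Elkhorn County: ($105,317.73 − $55,000) × 0.0075 = $50,317.73 × 0.0075 = $377.382975
Haverlea Township: $105,317.73 × 0.0046 = $484.461558
Corbett USD: $105,317.73 × 0.02504 = $2,637.1559592
City of Northam: $105,317.73 × 0.0044 = $463.398012
Water District: $105,317.73 × 0.00104 = $109.5304392
Levies subtotal = $4,071.9289434
Total = $4,071.9289434 + $368 = $4,439.9289434

$4,439.93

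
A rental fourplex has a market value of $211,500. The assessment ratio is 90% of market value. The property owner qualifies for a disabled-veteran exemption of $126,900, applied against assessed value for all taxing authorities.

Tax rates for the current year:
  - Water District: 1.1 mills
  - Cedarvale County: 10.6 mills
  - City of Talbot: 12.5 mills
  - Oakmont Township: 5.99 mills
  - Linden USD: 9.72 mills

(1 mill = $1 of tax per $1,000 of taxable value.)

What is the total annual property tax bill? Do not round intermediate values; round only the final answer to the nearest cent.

$2,532.29

Assessed value = $211,500 × 0.9 = $190,350
Taxable value = $190,350 − $126,900 = $63,450
Water District: $63,450 × 0.0011 = $69.795
Cedarvale County: $63,450 × 0.0106 = $672.57
City of Talbot: $63,450 × 0.0125 = $793.125
Oakmont Township: $63,450 × 0.00599 = $380.0655
Linden USD: $63,450 × 0.00972 = $616.734
Total = $69.795 + $672.57 + $793.125 + $380.0655 + $616.734 = $2,532.2895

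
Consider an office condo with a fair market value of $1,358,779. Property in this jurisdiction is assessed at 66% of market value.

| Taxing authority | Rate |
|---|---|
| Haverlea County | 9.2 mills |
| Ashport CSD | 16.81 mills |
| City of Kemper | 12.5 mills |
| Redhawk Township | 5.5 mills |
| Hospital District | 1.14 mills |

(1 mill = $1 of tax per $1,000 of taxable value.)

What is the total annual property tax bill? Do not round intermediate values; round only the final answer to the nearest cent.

Assessed value = $1,358,779 × 0.66 = $896,794.14
Haverlea County: $896,794.14 × 0.0092 = $8,250.506088
Ashport CSD: $896,794.14 × 0.01681 = $15,075.1094934
City of Kemper: $896,794.14 × 0.0125 = $11,209.92675
Redhawk Township: $896,794.14 × 0.0055 = $4,932.36777
Hospital District: $896,794.14 × 0.00114 = $1,022.3453196
Total = $8,250.506088 + $15,075.1094934 + $11,209.92675 + $4,932.36777 + $1,022.3453196 = $40,490.255421

$40,490.26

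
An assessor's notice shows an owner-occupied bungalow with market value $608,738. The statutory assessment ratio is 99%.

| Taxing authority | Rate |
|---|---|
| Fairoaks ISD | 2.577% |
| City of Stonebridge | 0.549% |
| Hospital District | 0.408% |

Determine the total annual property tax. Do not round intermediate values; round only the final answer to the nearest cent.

Assessed value = $608,738 × 0.99 = $602,650.62
Fairoaks ISD: $602,650.62 × 0.02577 = $15,530.3064774
City of Stonebridge: $602,650.62 × 0.00549 = $3,308.5519038
Hospital District: $602,650.62 × 0.00408 = $2,458.8145296
Total = $15,530.3064774 + $3,308.5519038 + $2,458.8145296 = $21,297.6729108

$21,297.67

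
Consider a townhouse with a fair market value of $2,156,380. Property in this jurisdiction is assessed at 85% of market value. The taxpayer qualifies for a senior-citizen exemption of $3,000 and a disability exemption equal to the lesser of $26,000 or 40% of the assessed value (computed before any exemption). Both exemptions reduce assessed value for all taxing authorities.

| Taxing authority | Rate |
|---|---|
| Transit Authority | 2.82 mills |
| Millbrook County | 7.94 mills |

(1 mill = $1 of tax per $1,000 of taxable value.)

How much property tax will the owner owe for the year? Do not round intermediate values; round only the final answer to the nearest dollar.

$19,410

Assessed value = $2,156,380 × 0.85 = $1,832,923
Disability exemption = min($26,000, 40% × $1,832,923) = min($26,000, $733,169.2) = $26,000 (dollar cap binds)
Taxable value = $1,832,923 − $3,000 − $26,000 = $1,803,923
Transit Authority: $1,803,923 × 0.00282 = $5,087.06286
Millbrook County: $1,803,923 × 0.00794 = $14,323.14862
Total = $19,410.21148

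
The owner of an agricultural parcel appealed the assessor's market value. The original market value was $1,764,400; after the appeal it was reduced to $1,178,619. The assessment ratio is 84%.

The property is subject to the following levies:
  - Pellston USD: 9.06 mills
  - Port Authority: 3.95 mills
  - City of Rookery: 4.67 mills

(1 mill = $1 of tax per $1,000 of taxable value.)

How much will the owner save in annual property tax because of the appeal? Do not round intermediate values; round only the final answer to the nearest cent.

$8,699.55

Old assessed value = $1,764,400 × 0.84 = $1,482,096
New assessed value = $1,178,619 × 0.84 = $990,039.96
Combined rate = 0.00906 + 0.00395 + 0.00467 = 0.01768
Old tax = $1,482,096 × 0.01768 = $26,203.45728
New tax = $990,039.96 × 0.01768 = $17,503.9064928
Reduction = $26,203.45728 − $17,503.9064928 = $8,699.5507872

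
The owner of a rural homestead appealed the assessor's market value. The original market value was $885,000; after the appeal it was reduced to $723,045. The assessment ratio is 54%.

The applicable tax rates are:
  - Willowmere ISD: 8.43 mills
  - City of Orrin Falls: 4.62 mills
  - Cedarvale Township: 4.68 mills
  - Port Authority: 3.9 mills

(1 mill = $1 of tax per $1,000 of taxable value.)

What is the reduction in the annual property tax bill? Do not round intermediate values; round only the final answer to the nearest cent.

Old assessed value = $885,000 × 0.54 = $477,900
New assessed value = $723,045 × 0.54 = $390,444.3
Combined rate = 0.00843 + 0.00462 + 0.00468 + 0.0039 = 0.02163
Old tax = $477,900 × 0.02163 = $10,336.977
New tax = $390,444.3 × 0.02163 = $8,445.310209
Reduction = $10,336.977 − $8,445.310209 = $1,891.666791

$1,891.67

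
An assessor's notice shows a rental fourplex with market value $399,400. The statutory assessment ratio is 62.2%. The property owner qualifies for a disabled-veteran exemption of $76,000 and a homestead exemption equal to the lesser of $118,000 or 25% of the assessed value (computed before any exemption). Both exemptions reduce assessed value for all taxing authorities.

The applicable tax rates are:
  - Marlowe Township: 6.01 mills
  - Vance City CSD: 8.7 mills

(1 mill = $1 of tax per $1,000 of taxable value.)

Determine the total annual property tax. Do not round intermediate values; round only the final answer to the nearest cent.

$1,622.81

Assessed value = $399,400 × 0.622 = $248,426.8
Homestead exemption = min($118,000, 25% × $248,426.8) = min($118,000, $62,106.7) = $62,106.7 (percentage binds)
Taxable value = $248,426.8 − $76,000 − $62,106.7 = $110,320.1
Marlowe Township: $110,320.1 × 0.00601 = $663.023801
Vance City CSD: $110,320.1 × 0.0087 = $959.78487
Total = $1,622.808671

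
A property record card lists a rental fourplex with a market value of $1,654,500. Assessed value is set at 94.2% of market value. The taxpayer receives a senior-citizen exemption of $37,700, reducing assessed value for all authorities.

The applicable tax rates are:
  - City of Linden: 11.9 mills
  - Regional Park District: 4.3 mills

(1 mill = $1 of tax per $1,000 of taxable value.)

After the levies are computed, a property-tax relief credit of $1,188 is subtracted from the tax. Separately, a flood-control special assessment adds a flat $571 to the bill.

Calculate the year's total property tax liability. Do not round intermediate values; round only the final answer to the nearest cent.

$24,020.59

Assessed value = $1,654,500 × 0.942 = $1,558,539
Taxable value = $1,558,539 − $37,700 = $1,520,839
City of Linden: $1,520,839 × 0.0119 = $18,097.9841
Regional Park District: $1,520,839 × 0.0043 = $6,539.6077
Levies subtotal = $24,637.5918
After credit = $24,637.5918 − $1,188 = $23,449.5918
Total = $23,449.5918 + $571 = $24,020.5918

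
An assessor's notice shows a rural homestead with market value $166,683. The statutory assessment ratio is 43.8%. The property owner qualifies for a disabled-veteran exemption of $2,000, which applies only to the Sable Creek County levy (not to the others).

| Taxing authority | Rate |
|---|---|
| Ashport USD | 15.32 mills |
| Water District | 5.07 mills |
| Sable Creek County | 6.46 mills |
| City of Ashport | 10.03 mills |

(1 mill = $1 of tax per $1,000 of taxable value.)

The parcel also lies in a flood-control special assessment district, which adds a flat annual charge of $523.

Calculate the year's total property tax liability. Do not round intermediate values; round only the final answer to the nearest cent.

$3,202.58

Assessed value = $166,683 × 0.438 = $73,007.154
Ashport USD: $73,007.154 × 0.01532 = $1,118.46959928
Water District: $73,007.154 × 0.00507 = $370.14627078
Sable Creek County: ($73,007.154 − $2,000) × 0.00646 = $71,007.154 × 0.00646 = $458.70621484
City of Ashport: $73,007.154 × 0.01003 = $732.26175462
Levies subtotal = $2,679.58383952
Total = $2,679.58383952 + $523 = $3,202.58383952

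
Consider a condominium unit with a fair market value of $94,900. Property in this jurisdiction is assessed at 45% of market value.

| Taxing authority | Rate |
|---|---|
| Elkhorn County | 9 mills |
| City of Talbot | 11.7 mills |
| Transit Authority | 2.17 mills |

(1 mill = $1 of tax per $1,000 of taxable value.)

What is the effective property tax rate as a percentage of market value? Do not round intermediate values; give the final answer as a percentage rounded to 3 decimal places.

1.029%

Assessed value = $94,900 × 0.45 = $42,705
Elkhorn County: $42,705 × 0.009 = $384.345
City of Talbot: $42,705 × 0.0117 = $499.6485
Transit Authority: $42,705 × 0.00217 = $92.66985
Total tax = $976.66335
Effective rate = $976.66335 ÷ $94,900 = 1.029% of market value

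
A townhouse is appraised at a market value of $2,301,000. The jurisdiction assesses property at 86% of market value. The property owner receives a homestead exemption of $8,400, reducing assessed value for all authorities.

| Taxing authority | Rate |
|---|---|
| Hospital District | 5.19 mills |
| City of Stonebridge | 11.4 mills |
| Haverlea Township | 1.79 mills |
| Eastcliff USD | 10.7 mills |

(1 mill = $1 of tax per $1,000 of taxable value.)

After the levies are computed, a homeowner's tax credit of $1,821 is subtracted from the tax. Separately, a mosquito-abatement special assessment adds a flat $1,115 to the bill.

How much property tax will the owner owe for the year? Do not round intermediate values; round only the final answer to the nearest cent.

$56,594.98

Assessed value = $2,301,000 × 0.86 = $1,978,860
Taxable value = $1,978,860 − $8,400 = $1,970,460
Hospital District: $1,970,460 × 0.00519 = $10,226.6874
City of Stonebridge: $1,970,460 × 0.0114 = $22,463.244
Haverlea Township: $1,970,460 × 0.00179 = $3,527.1234
Eastcliff USD: $1,970,460 × 0.0107 = $21,083.922
Levies subtotal = $57,300.9768
After credit = $57,300.9768 − $1,821 = $55,479.9768
Total = $55,479.9768 + $1,115 = $56,594.9768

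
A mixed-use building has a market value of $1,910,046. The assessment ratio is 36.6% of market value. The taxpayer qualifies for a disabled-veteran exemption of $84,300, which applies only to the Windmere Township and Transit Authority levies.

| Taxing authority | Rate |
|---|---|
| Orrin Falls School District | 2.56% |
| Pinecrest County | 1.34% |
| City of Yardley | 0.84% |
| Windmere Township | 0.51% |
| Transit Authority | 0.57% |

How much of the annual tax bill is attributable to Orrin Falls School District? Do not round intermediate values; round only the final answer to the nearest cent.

Assessed value = $1,910,046 × 0.366 = $699,076.836
Orrin Falls School District taxable value = $699,076.836 (exemption does not apply)
Orrin Falls School District levy = $699,076.836 × 0.0256 = $17,896.3670016

$17,896.37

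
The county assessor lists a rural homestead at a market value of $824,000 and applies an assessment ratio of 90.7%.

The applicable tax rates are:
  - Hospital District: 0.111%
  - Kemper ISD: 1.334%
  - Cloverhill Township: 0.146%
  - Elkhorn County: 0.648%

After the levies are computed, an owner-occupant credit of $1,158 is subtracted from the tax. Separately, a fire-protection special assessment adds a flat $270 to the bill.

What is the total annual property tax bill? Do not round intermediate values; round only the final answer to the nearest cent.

Assessed value = $824,000 × 0.907 = $747,368
Hospital District: $747,368 × 0.00111 = $829.57848
Kemper ISD: $747,368 × 0.01334 = $9,969.88912
Cloverhill Township: $747,368 × 0.00146 = $1,091.15728
Elkhorn County: $747,368 × 0.00648 = $4,842.94464
Levies subtotal = $16,733.56952
After credit = $16,733.56952 − $1,158 = $15,575.56952
Total = $15,575.56952 + $270 = $15,845.56952

$15,845.57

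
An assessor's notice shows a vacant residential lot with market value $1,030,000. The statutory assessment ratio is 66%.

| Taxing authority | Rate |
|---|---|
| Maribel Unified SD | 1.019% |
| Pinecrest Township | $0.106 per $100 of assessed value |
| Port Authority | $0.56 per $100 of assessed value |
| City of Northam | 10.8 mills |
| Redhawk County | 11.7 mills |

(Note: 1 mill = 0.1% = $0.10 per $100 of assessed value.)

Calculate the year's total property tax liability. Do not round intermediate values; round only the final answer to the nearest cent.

Assessed value = $1,030,000 × 0.66 = $679,800
Maribel Unified SD: $679,800 × 0.01019 = $6,927.162
Pinecrest Township: $679,800 × 0.00106 = $720.588
Port Authority: $679,800 × 0.0056 = $3,806.88
City of Northam: $679,800 × 0.0108 = $7,341.84
Redhawk County: $679,800 × 0.0117 = $7,953.66
Total = $26,750.13

$26,750.13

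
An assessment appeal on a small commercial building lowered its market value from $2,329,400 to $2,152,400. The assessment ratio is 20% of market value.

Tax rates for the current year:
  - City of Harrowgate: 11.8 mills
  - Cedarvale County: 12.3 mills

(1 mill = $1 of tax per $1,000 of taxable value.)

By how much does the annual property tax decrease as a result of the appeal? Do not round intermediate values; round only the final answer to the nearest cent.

$853.14

Old assessed value = $2,329,400 × 0.2 = $465,880
New assessed value = $2,152,400 × 0.2 = $430,480
Combined rate = 0.0118 + 0.0123 = 0.0241
Old tax = $465,880 × 0.0241 = $11,227.708
New tax = $430,480 × 0.0241 = $10,374.568
Reduction = $11,227.708 − $10,374.568 = $853.14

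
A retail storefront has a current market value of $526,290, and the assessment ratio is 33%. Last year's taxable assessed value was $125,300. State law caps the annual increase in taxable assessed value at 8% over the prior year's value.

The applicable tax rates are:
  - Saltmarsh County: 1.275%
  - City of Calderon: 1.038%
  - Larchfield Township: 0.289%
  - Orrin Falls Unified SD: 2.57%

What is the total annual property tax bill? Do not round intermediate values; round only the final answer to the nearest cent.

Uncapped assessed value = $526,290 × 0.33 = $173,675.7
Cap limit = $125,300 × 1.08 = $135,324
Taxable assessed value = min($173,675.7, $135,324) = $135,324 (cap binds)
Saltmarsh County: $135,324 × 0.01275 = $1,725.381
City of Calderon: $135,324 × 0.01038 = $1,404.66312
Larchfield Township: $135,324 × 0.00289 = $391.08636
Orrin Falls Unified SD: $135,324 × 0.0257 = $3,477.8268
Total = $6,998.95728

$6,998.96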